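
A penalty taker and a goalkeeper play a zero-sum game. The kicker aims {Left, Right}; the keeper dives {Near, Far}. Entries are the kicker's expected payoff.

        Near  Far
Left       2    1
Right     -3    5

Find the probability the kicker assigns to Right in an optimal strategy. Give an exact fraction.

Row minima: Left → 1, Right → -3; maximin = 1.
Column maxima: Near → 2, Far → 5; minimax = 2.
1 ≠ 2, so there is no saddle point; optimal play is mixed.
Let the kicker play Left with probability p. Expected payoff against Near: 2p + (-3)(1−p) = 5p − 3; against Far: 1p + 5(1−p) = −4p + 5.
Setting these equal: 5p − 3 = −4p + 5 ⇒ 9p = 8 ⇒ p = 8/9, and the value is (5)·(8/9) − 3 = 13/9.
For the keeper: with q = P(Near), equating Left's and Right's payoffs gives q + 1 = −8q + 5 ⇒ q = 4/9.

1/9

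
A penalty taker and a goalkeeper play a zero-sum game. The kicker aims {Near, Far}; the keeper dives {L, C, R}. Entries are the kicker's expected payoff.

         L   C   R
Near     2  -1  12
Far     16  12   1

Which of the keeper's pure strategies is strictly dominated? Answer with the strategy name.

L

C holds the kicker's payoff strictly below L in every row: -1 < 2, 12 < 16.
So L is strictly dominated for the keeper.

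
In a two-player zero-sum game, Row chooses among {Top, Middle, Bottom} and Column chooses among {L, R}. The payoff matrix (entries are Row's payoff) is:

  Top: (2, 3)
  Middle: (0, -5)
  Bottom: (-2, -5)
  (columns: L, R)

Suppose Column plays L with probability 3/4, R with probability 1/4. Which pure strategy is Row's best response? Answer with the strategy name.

Expected payoff of Top: (3/4)·2 + (1/4)·3 = 9/4.
Expected payoff of Middle: (3/4)·0 + (1/4)·(-5) = -5/4.
Expected payoff of Bottom: (3/4)·(-2) + (1/4)·(-5) = -11/4.
The largest is 9/4, so Row's best response is Top.

Top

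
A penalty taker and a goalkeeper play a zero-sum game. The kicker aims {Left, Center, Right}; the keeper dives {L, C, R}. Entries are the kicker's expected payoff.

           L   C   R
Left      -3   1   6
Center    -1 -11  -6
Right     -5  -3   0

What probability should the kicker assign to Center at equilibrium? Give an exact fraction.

2/7

Row minima: Left → -3, Center → -11, Right → -5; maximin = -3.
Column maxima: L → -1, C → 1, R → 6; minimax = -1.
-3 ≠ -1, so there is no saddle point; optimal play is mixed.
Right is strictly dominated by Left, so the kicker never plays it.
R is strictly dominated by C (it gives the kicker strictly more in every row), so the keeper never plays it.
On the remaining 2×2 (Left, Center vs L, C):
Let the kicker play Left with probability p. Expected payoff against L: (-3)p + (-1)(1−p) = −2p − 1; against C: 1p + (-11)(1−p) = 12p − 11.
Setting these equal: −2p − 1 = 12p − 11 ⇒ −14p = -10 ⇒ p = 5/7, and the value is (-2)·(5/7) − 1 = -17/7.
For the keeper: with q = P(L), equating Left's and Center's payoffs gives −4q + 1 = 10q − 11 ⇒ q = 6/7.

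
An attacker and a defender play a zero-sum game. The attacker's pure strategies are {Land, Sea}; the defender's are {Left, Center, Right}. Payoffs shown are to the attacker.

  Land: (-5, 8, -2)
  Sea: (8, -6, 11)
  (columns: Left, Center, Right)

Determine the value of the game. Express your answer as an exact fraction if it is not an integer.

Row minima: Land → -5, Sea → -6; maximin = -5.
Column maxima: Left → 8, Center → 8, Right → 11; minimax = 8.
-5 ≠ 8, so there is no saddle point; optimal play is mixed.
Right is strictly dominated by Left (it gives the attacker strictly more in every row), so the defender never plays it.
On the remaining 2×2 (Land, Sea vs Left, Center):
Let the attacker play Land with probability p. Expected payoff against Left: (-5)p + 8(1−p) = −13p + 8; against Center: 8p + (-6)(1−p) = 14p − 6.
Setting these equal: −13p + 8 = 14p − 6 ⇒ −27p = -14 ⇒ p = 14/27, and the value is (-13)·(14/27) + 8 = 34/27.
For the defender: with q = P(Left), equating Land's and Sea's payoffs gives −13q + 8 = 14q − 6 ⇒ q = 14/27.

34/27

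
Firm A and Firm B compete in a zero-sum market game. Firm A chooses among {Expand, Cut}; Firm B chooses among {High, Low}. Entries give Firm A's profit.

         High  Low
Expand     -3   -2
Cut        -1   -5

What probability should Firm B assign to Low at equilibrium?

2/5

Row minima: Expand → -3, Cut → -5; maximin = -3.
Column maxima: High → -1, Low → -2; minimax = -2.
-3 ≠ -2, so there is no saddle point; optimal play is mixed.
Let Firm A play Expand with probability p. Expected payoff against High: (-3)p + (-1)(1−p) = −2p − 1; against Low: (-2)p + (-5)(1−p) = 3p − 5.
Setting these equal: −2p − 1 = 3p − 5 ⇒ −5p = -4 ⇒ p = 4/5, and the value is (-2)·(4/5) − 1 = -13/5.
For Firm B: with q = P(High), equating Expand's and Cut's payoffs gives −q − 2 = 4q − 5 ⇒ q = 3/5.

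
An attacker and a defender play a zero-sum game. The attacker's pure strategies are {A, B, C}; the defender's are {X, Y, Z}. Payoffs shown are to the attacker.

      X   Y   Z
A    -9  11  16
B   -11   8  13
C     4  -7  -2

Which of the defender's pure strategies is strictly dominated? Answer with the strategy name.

Z

Y holds the attacker's payoff strictly below Z in every row: 11 < 16, 8 < 13, -7 < -2.
So Z is strictly dominated for the defender.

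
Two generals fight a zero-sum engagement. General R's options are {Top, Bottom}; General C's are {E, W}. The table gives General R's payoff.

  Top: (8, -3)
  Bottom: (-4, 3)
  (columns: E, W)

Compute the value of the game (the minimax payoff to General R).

Row minima: Top → -3, Bottom → -4; maximin = -3.
Column maxima: E → 8, W → 3; minimax = 3.
-3 ≠ 3, so there is no saddle point; optimal play is mixed.
Let General R play Top with probability p. Expected payoff against E: 8p + (-4)(1−p) = 12p − 4; against W: (-3)p + 3(1−p) = −6p + 3.
Setting these equal: 12p − 4 = −6p + 3 ⇒ 18p = 7 ⇒ p = 7/18, and the value is (12)·(7/18) − 4 = 2/3.
For General C: with q = P(E), equating Top's and Bottom's payoffs gives 11q − 3 = −7q + 3 ⇒ q = 1/3.

2/3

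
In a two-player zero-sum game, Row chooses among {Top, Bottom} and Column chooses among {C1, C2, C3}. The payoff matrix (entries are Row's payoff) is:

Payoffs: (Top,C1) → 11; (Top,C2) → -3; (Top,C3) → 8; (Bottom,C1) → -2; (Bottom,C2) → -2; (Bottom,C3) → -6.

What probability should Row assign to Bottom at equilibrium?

Row minima: Top → -3, Bottom → -6; maximin = -3.
Column maxima: C1 → 11, C2 → -2, C3 → 8; minimax = -2.
-3 ≠ -2, so there is no saddle point; optimal play is mixed.
C1 is strictly dominated by C3 (it gives Row strictly more in every row), so Column never plays it.
On the remaining 2×2 (Top, Bottom vs C2, C3):
Let Row play Top with probability p. Expected payoff against C2: (-3)p + (-2)(1−p) = −p − 2; against C3: 8p + (-6)(1−p) = 14p − 6.
Setting these equal: −p − 2 = 14p − 6 ⇒ −15p = -4 ⇒ p = 4/15, and the value is (-1)·(4/15) − 2 = -34/15.
For Column: with q = P(C2), equating Top's and Bottom's payoffs gives −11q + 8 = 4q − 6 ⇒ q = 14/15.

11/15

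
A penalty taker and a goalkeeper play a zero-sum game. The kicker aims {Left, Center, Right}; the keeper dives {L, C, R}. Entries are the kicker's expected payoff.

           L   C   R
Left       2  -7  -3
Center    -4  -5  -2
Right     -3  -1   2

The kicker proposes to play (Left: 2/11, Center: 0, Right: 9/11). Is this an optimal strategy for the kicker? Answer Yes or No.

Yes

Against L this mix gives (2/11)·2 + (9/11)·(-3) = -23/11.
Against C this mix gives (2/11)·(-7) + (9/11)·(-1) = -23/11.
Against R this mix gives (2/11)·(-3) + (9/11)·2 = 12/11.
All of the keeper's active replies (L, C) yield -23/11, and no column does worse for the kicker. The mix makes the keeper indifferent and guarantees -23/11, so it is optimal.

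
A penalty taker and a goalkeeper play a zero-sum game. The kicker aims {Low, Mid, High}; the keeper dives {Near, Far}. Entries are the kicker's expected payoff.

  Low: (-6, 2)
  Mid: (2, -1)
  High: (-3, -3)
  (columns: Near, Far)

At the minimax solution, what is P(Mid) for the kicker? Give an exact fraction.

Row minima: Low → -6, Mid → -1, High → -3; maximin = -1.
Column maxima: Near → 2, Far → 2; minimax = 2.
-1 ≠ 2, so there is no saddle point; optimal play is mixed.
High is strictly dominated by Mid, so the kicker never plays it.
On the remaining 2×2 (Low, Mid vs Near, Far):
Let the kicker play Low with probability p. Expected payoff against Near: (-6)p + 2(1−p) = −8p + 2; against Far: 2p + (-1)(1−p) = 3p − 1.
Setting these equal: −8p + 2 = 3p − 1 ⇒ −11p = -3 ⇒ p = 3/11, and the value is (-8)·(3/11) + 2 = -2/11.
For the keeper: with q = P(Near), equating Low's and Mid's payoffs gives −8q + 2 = 3q − 1 ⇒ q = 3/11.

8/11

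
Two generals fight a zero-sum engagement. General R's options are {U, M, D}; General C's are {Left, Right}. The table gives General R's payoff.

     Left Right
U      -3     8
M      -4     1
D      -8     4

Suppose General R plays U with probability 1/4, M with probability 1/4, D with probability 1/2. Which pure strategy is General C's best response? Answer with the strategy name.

Left

If General C plays Left, General R's expected payoff is (1/4)·(-3) + (1/4)·(-4) + (1/2)·(-8) = -23/4.
If General C plays Right, General R's expected payoff is (1/4)·8 + (1/4)·1 + (1/2)·4 = 17/4.
General C minimizes General R's payoff; the smallest is -23/4, so the best response is Left.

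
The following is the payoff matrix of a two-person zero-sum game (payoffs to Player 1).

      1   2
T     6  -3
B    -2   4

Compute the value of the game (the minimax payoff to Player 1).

Row minima: T → -3, B → -2; maximin = -2.
Column maxima: 1 → 6, 2 → 4; minimax = 4.
-2 ≠ 4, so there is no saddle point; optimal play is mixed.
Let Player 1 play T with probability p. Expected payoff against 1: 6p + (-2)(1−p) = 8p − 2; against 2: (-3)p + 4(1−p) = −7p + 4.
Setting these equal: 8p − 2 = −7p + 4 ⇒ 15p = 6 ⇒ p = 2/5, and the value is (8)·(2/5) − 2 = 6/5.
For Player 2: with q = P(1), equating T's and B's payoffs gives 9q − 3 = −6q + 4 ⇒ q = 7/15.

6/5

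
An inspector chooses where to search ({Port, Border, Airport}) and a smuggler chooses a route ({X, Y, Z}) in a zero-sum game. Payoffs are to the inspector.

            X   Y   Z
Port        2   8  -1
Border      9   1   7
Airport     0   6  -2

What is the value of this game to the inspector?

Row minima: Port → -1, Border → 1, Airport → -2; maximin = 1.
Column maxima: X → 9, Y → 8, Z → 7; minimax = 7.
1 ≠ 7, so there is no saddle point; optimal play is mixed.
Airport is strictly dominated by Port, so the inspector never plays it.
X is strictly dominated by Z (it gives the inspector strictly more in every row), so the smuggler never plays it.
On the remaining 2×2 (Port, Border vs Y, Z):
Let the inspector play Port with probability p. Expected payoff against Y: 8p + 1(1−p) = 7p + 1; against Z: (-1)p + 7(1−p) = −8p + 7.
Setting these equal: 7p + 1 = −8p + 7 ⇒ 15p = 6 ⇒ p = 2/5, and the value is (7)·(2/5) + 1 = 19/5.
For the smuggler: with q = P(Y), equating Port's and Border's payoffs gives 9q − 1 = −6q + 7 ⇒ q = 8/15.

19/5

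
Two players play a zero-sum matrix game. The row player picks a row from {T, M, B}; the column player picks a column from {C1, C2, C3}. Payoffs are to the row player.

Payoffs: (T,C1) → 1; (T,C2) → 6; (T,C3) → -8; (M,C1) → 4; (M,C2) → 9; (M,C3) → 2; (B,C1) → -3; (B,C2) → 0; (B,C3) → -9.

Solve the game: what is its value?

Row minima: T → -8, M → 2, B → -9; maximin = 2.
Column maxima: C1 → 4, C2 → 9, C3 → 2; minimax = 2.
Since maximin = minimax = 2, there is a saddle point and the value is 2.

2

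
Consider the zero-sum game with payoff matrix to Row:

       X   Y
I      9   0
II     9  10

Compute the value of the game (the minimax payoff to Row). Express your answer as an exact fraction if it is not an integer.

9

Row minima: I → 0, II → 9; maximin = 9.
Column maxima: X → 9, Y → 10; minimax = 9.
Since maximin = minimax = 9, there is a saddle point and the value is 9.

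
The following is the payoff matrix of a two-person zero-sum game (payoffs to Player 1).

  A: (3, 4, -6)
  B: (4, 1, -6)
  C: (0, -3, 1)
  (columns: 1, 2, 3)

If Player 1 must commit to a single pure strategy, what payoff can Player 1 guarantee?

-3

Row minima: A → -6, B → -6, C → -3.
The best of these is -3.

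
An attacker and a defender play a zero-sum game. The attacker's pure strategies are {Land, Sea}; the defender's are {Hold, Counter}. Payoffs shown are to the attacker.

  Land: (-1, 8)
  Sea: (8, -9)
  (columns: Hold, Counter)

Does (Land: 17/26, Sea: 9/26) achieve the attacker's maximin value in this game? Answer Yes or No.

Against Hold this mix gives (17/26)·(-1) + (9/26)·8 = 55/26.
Against Counter this mix gives (17/26)·8 + (9/26)·(-9) = 55/26.
All of the defender's active replies (Hold, Counter) yield 55/26, and no column does worse for the attacker. The mix makes the defender indifferent and guarantees 55/26, so it is optimal.

Yes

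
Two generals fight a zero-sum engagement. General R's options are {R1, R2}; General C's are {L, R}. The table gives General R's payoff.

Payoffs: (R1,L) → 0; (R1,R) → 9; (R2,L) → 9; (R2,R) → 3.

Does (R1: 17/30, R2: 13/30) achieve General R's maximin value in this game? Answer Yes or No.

No

Against L this mix gives (17/30)·0 + (13/30)·9 = 39/10.
Against R this mix gives (17/30)·9 + (13/30)·3 = 32/5.
General C will play L, holding General R to 39/10. Shifting weight toward the row that does better against L would raise this floor (the equalizing mix achieves 27/5 against both L and R), so the proposed strategy is not optimal.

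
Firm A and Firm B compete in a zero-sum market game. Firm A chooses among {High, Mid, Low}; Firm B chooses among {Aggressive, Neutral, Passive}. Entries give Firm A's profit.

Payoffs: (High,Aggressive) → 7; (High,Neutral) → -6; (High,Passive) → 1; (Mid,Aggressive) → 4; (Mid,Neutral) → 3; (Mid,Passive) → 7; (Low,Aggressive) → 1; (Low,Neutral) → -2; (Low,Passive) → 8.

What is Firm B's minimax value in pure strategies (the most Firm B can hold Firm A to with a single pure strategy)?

Column maxima: Aggressive → 7, Neutral → 3, Passive → 8.
The smallest of these is 3.

3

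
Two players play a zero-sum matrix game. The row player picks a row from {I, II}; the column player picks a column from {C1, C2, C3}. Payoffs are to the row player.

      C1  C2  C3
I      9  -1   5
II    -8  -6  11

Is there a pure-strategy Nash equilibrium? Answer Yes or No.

Yes

Row minima: I → -1, II → -8; maximin = -1.
Column maxima: C1 → 9, C2 → -1, C3 → 11; minimax = -1.
maximin = minimax = -1, so a saddle point exists.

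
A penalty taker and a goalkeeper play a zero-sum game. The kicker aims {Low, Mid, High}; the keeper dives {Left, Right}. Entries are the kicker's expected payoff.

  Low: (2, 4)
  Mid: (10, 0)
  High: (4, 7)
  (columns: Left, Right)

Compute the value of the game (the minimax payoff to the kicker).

70/13

Row minima: Low → 2, Mid → 0, High → 4; maximin = 4.
Column maxima: Left → 10, Right → 7; minimax = 7.
4 ≠ 7, so there is no saddle point; optimal play is mixed.
Low is strictly dominated by High, so the kicker never plays it.
On the remaining 2×2 (Mid, High vs Left, Right):
Let the kicker play Mid with probability p. Expected payoff against Left: 10p + 4(1−p) = 6p + 4; against Right: 0p + 7(1−p) = −7p + 7.
Setting these equal: 6p + 4 = −7p + 7 ⇒ 13p = 3 ⇒ p = 3/13, and the value is (6)·(3/13) + 4 = 70/13.
For the keeper: with q = P(Left), equating Mid's and High's payoffs gives 10q = −3q + 7 ⇒ q = 7/13.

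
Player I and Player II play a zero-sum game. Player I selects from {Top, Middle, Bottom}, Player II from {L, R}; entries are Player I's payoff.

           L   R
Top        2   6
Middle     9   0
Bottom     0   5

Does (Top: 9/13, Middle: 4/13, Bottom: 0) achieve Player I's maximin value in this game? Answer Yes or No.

Yes

Against L this mix gives (9/13)·2 + (4/13)·9 = 54/13.
Against R this mix gives (9/13)·6 + (4/13)·0 = 54/13.
All of Player II's active replies (L, R) yield 54/13, and no column does worse for Player I. The mix makes Player II indifferent and guarantees 54/13, so it is optimal.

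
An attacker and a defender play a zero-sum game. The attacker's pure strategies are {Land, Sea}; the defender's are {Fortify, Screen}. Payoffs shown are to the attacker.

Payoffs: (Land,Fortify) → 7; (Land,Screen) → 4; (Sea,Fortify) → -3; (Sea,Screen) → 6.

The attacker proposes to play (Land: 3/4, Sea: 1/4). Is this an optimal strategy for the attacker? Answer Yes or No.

Against Fortify this mix gives (3/4)·7 + (1/4)·(-3) = 9/2.
Against Screen this mix gives (3/4)·4 + (1/4)·6 = 9/2.
All of the defender's active replies (Fortify, Screen) yield 9/2, and no column does worse for the attacker. The mix makes the defender indifferent and guarantees 9/2, so it is optimal.

Yes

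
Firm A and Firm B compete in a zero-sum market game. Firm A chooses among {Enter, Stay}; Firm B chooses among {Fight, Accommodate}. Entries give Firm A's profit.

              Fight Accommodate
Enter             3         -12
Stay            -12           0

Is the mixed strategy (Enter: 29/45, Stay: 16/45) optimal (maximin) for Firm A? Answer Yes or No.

Against Fight this mix gives (29/45)·3 + (16/45)·(-12) = -7/3.
Against Accommodate this mix gives (29/45)·(-12) + (16/45)·0 = -116/15.
Firm B will play Accommodate, holding Firm A to -116/15. Shifting weight toward the row that does better against Accommodate would raise this floor (the equalizing mix achieves -16/3 against both Accommodate and Fight), so the proposed strategy is not optimal.

No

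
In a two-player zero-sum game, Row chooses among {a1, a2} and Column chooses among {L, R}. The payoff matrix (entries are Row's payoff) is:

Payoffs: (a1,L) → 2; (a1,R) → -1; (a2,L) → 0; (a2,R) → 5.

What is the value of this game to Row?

5/4

Row minima: a1 → -1, a2 → 0; maximin = 0.
Column maxima: L → 2, R → 5; minimax = 2.
0 ≠ 2, so there is no saddle point; optimal play is mixed.
Let Row play a1 with probability p. Expected payoff against L: 2p + 0(1−p) = 2p; against R: (-1)p + 5(1−p) = −6p + 5.
Setting these equal: 2p = −6p + 5 ⇒ 8p = 5 ⇒ p = 5/8, and the value is (2)·(5/8) = 5/4.
For Column: with q = P(L), equating a1's and a2's payoffs gives 3q − 1 = −5q + 5 ⇒ q = 3/4.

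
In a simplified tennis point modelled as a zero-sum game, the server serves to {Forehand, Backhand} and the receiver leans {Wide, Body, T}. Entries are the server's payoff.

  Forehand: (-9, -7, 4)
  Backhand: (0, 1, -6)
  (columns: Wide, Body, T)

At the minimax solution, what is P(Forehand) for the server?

6/19

Row minima: Forehand → -9, Backhand → -6; maximin = -6.
Column maxima: Wide → 0, Body → 1, T → 4; minimax = 0.
-6 ≠ 0, so there is no saddle point; optimal play is mixed.
Body is strictly dominated by Wide (it gives the server strictly more in every row), so the receiver never plays it.
On the remaining 2×2 (Forehand, Backhand vs Wide, T):
Let the server play Forehand with probability p. Expected payoff against Wide: (-9)p + 0(1−p) = −9p; against T: 4p + (-6)(1−p) = 10p − 6.
Setting these equal: −9p = 10p − 6 ⇒ −19p = -6 ⇒ p = 6/19, and the value is (-9)·(6/19) = -54/19.
For the receiver: with q = P(Wide), equating Forehand's and Backhand's payoffs gives −13q + 4 = 6q − 6 ⇒ q = 10/19.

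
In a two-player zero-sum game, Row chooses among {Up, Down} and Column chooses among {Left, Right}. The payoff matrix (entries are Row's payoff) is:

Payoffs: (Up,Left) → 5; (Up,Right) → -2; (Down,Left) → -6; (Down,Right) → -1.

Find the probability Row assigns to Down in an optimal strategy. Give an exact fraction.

7/12

Row minima: Up → -2, Down → -6; maximin = -2.
Column maxima: Left → 5, Right → -1; minimax = -1.
-2 ≠ -1, so there is no saddle point; optimal play is mixed.
Let Row play Up with probability p. Expected payoff against Left: 5p + (-6)(1−p) = 11p − 6; against Right: (-2)p + (-1)(1−p) = −p − 1.
Setting these equal: 11p − 6 = −p − 1 ⇒ 12p = 5 ⇒ p = 5/12, and the value is (11)·(5/12) − 6 = -17/12.
For Column: with q = P(Left), equating Up's and Down's payoffs gives 7q − 2 = −5q − 1 ⇒ q = 1/12.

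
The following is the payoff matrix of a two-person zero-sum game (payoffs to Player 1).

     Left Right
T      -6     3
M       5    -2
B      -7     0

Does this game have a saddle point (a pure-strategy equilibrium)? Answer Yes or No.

No

Row minima: T → -6, M → -2, B → -7; maximin = -2.
Column maxima: Left → 5, Right → 3; minimax = 3.
-2 ≠ 3, so no pure-strategy equilibrium exists.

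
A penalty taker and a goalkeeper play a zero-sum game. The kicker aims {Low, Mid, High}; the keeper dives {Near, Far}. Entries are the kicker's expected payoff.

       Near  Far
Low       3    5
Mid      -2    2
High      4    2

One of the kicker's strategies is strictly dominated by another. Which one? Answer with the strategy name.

Low gives a strictly higher payoff than Mid against every column: 3 > -2, 5 > 2.
So Mid is strictly dominated and the kicker never plays it.

Mid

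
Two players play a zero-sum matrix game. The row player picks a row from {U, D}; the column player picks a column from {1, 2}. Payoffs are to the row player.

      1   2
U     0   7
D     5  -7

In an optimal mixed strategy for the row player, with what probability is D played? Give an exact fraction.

Row minima: U → 0, D → -7; maximin = 0.
Column maxima: 1 → 5, 2 → 7; minimax = 5.
0 ≠ 5, so there is no saddle point; optimal play is mixed.
Let the row player play U with probability p. Expected payoff against 1: 0p + 5(1−p) = −5p + 5; against 2: 7p + (-7)(1−p) = 14p − 7.
Setting these equal: −5p + 5 = 14p − 7 ⇒ −19p = -12 ⇒ p = 12/19, and the value is (-5)·(12/19) + 5 = 35/19.
For the column player: with q = P(1), equating U's and D's payoffs gives −7q + 7 = 12q − 7 ⇒ q = 14/19.

7/19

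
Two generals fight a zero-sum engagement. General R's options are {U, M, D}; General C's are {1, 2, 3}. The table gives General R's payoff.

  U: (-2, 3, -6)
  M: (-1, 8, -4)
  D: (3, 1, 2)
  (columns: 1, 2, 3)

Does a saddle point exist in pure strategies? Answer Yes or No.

No

Row minima: U → -6, M → -4, D → 1; maximin = 1.
Column maxima: 1 → 3, 2 → 8, 3 → 2; minimax = 2.
1 ≠ 2, so no pure-strategy equilibrium exists.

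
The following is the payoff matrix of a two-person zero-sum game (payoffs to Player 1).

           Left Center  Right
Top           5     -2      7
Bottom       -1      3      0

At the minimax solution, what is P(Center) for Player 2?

6/11

Row minima: Top → -2, Bottom → -1; maximin = -1.
Column maxima: Left → 5, Center → 3, Right → 7; minimax = 3.
-1 ≠ 3, so there is no saddle point; optimal play is mixed.
Right is strictly dominated by Left (it gives Player 1 strictly more in every row), so Player 2 never plays it.
On the remaining 2×2 (Top, Bottom vs Left, Center):
Let Player 1 play Top with probability p. Expected payoff against Left: 5p + (-1)(1−p) = 6p − 1; against Center: (-2)p + 3(1−p) = −5p + 3.
Setting these equal: 6p − 1 = −5p + 3 ⇒ 11p = 4 ⇒ p = 4/11, and the value is (6)·(4/11) − 1 = 13/11.
For Player 2: with q = P(Left), equating Top's and Bottom's payoffs gives 7q − 2 = −4q + 3 ⇒ q = 5/11.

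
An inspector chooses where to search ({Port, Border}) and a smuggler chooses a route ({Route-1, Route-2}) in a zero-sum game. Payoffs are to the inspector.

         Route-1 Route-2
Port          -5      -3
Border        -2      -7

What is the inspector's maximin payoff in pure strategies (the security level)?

Row minima: Port → -5, Border → -7.
The best of these is -5.

-5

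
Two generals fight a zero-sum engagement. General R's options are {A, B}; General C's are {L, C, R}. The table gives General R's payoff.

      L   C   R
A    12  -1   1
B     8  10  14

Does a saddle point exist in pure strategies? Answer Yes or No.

No

Row minima: A → -1, B → 8; maximin = 8.
Column maxima: L → 12, C → 10, R → 14; minimax = 10.
8 ≠ 10, so no pure-strategy equilibrium exists.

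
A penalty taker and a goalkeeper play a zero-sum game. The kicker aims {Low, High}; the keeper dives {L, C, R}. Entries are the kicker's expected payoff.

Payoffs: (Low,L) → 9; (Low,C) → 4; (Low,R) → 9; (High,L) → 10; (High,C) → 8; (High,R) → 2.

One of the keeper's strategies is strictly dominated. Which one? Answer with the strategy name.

L

C holds the kicker's payoff strictly below L in every row: 4 < 9, 8 < 10.
So L is strictly dominated for the keeper.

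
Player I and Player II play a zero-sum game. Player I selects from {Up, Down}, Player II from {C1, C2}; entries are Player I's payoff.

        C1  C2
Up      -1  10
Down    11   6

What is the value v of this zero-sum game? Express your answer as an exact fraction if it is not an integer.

Row minima: Up → -1, Down → 6; maximin = 6.
Column maxima: C1 → 11, C2 → 10; minimax = 10.
6 ≠ 10, so there is no saddle point; optimal play is mixed.
Let Player I play Up with probability p. Expected payoff against C1: (-1)p + 11(1−p) = −12p + 11; against C2: 10p + 6(1−p) = 4p + 6.
Setting these equal: −12p + 11 = 4p + 6 ⇒ −16p = -5 ⇒ p = 5/16, and the value is (-12)·(5/16) + 11 = 29/4.
For Player II: with q = P(C1), equating Up's and Down's payoffs gives −11q + 10 = 5q + 6 ⇒ q = 1/4.

29/4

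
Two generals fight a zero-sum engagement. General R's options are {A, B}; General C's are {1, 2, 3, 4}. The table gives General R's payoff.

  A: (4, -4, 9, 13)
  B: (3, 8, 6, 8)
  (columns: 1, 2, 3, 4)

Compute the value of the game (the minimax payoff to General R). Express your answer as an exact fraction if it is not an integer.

Row minima: A → -4, B → 3; maximin = 3.
Column maxima: 1 → 4, 2 → 8, 3 → 9, 4 → 13; minimax = 4.
3 ≠ 4, so there is no saddle point; optimal play is mixed.
3 is strictly dominated by 1 (it gives General R strictly more in every row), so General C never plays it.
4 is strictly dominated by 1 (it gives General R strictly more in every row), so General C never plays it.
On the remaining 2×2 (A, B vs 1, 2):
Let General R play A with probability p. Expected payoff against 1: 4p + 3(1−p) = p + 3; against 2: (-4)p + 8(1−p) = −12p + 8.
Setting these equal: p + 3 = −12p + 8 ⇒ 13p = 5 ⇒ p = 5/13, and the value is (1)·(5/13) + 3 = 44/13.
For General C: with q = P(1), equating A's and B's payoffs gives 8q − 4 = −5q + 8 ⇒ q = 12/13.

44/13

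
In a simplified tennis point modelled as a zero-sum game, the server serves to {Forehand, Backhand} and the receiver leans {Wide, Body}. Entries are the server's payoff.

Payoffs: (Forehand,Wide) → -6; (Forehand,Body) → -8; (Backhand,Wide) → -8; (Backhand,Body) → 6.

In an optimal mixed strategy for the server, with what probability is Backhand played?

1/8

Row minima: Forehand → -8, Backhand → -8; maximin = -8.
Column maxima: Wide → -6, Body → 6; minimax = -6.
-8 ≠ -6, so there is no saddle point; optimal play is mixed.
Let the server play Forehand with probability p. Expected payoff against Wide: (-6)p + (-8)(1−p) = 2p − 8; against Body: (-8)p + 6(1−p) = −14p + 6.
Setting these equal: 2p − 8 = −14p + 6 ⇒ 16p = 14 ⇒ p = 7/8, and the value is (2)·(7/8) − 8 = -25/4.
For the receiver: with q = P(Wide), equating Forehand's and Backhand's payoffs gives 2q − 8 = −14q + 6 ⇒ q = 7/8.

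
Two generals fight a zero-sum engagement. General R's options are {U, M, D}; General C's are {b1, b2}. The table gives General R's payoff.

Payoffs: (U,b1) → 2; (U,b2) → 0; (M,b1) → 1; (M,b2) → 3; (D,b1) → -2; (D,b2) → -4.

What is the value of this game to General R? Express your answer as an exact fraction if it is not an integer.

Row minima: U → 0, M → 1, D → -4; maximin = 1.
Column maxima: b1 → 2, b2 → 3; minimax = 2.
1 ≠ 2, so there is no saddle point; optimal play is mixed.
D is strictly dominated by U, so General R never plays it.
On the remaining 2×2 (U, M vs b1, b2):
Let General R play U with probability p. Expected payoff against b1: 2p + 1(1−p) = p + 1; against b2: 0p + 3(1−p) = −3p + 3.
Setting these equal: p + 1 = −3p + 3 ⇒ 4p = 2 ⇒ p = 1/2, and the value is (1)·(1/2) + 1 = 3/2.
For General C: with q = P(b1), equating U's and M's payoffs gives 2q = −2q + 3 ⇒ q = 3/4.

3/2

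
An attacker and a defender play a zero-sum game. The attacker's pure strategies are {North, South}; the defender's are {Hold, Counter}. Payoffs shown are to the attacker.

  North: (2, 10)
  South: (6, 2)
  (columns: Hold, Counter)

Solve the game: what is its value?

Row minima: North → 2, South → 2; maximin = 2.
Column maxima: Hold → 6, Counter → 10; minimax = 6.
2 ≠ 6, so there is no saddle point; optimal play is mixed.
Let the attacker play North with probability p. Expected payoff against Hold: 2p + 6(1−p) = −4p + 6; against Counter: 10p + 2(1−p) = 8p + 2.
Setting these equal: −4p + 6 = 8p + 2 ⇒ −12p = -4 ⇒ p = 1/3, and the value is (-4)·(1/3) + 6 = 14/3.
For the defender: with q = P(Hold), equating North's and South's payoffs gives −8q + 10 = 4q + 2 ⇒ q = 2/3.

14/3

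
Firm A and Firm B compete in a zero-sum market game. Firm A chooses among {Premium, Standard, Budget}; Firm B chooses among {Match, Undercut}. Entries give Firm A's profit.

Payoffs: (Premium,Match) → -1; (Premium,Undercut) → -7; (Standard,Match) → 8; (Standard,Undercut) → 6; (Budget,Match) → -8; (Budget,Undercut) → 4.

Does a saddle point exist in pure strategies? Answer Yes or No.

Yes

Row minima: Premium → -7, Standard → 6, Budget → -8; maximin = 6.
Column maxima: Match → 8, Undercut → 6; minimax = 6.
maximin = minimax = 6, so a saddle point exists.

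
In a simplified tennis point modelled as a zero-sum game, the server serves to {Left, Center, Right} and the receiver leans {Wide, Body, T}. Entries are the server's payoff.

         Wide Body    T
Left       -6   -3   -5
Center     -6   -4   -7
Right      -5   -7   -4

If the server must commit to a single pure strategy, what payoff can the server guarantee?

-6

Row minima: Left → -6, Center → -7, Right → -7.
The best of these is -6.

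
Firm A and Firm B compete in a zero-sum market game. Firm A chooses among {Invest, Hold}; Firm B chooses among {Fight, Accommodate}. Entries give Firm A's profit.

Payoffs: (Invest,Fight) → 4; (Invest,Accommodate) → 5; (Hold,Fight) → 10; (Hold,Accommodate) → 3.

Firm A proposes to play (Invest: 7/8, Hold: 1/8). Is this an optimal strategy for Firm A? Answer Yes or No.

Yes

Against Fight this mix gives (7/8)·4 + (1/8)·10 = 19/4.
Against Accommodate this mix gives (7/8)·5 + (1/8)·3 = 19/4.
All of Firm B's active replies (Fight, Accommodate) yield 19/4, and no column does worse for Firm A. The mix makes Firm B indifferent and guarantees 19/4, so it is optimal.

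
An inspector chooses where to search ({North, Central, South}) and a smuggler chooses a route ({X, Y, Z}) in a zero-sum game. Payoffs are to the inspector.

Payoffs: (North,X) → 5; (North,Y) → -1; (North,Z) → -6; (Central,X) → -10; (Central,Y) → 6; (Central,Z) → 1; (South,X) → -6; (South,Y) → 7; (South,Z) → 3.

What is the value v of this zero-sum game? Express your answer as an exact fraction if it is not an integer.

Row minima: North → -6, Central → -10, South → -6; maximin = -6.
Column maxima: X → 5, Y → 7, Z → 3; minimax = 3.
-6 ≠ 3, so there is no saddle point; optimal play is mixed.
Central is strictly dominated by South, so the inspector never plays it.
Y is strictly dominated by Z (it gives the inspector strictly more in every row), so the smuggler never plays it.
On the remaining 2×2 (North, South vs X, Z):
Let the inspector play North with probability p. Expected payoff against X: 5p + (-6)(1−p) = 11p − 6; against Z: (-6)p + 3(1−p) = −9p + 3.
Setting these equal: 11p − 6 = −9p + 3 ⇒ 20p = 9 ⇒ p = 9/20, and the value is (11)·(9/20) − 6 = -21/20.
For the smuggler: with q = P(X), equating North's and South's payoffs gives 11q − 6 = −9q + 3 ⇒ q = 9/20.

-21/20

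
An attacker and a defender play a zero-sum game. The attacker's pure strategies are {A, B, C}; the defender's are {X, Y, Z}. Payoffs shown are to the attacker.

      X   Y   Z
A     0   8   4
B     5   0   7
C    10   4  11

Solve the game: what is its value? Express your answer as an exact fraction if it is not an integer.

Row minima: A → 0, B → 0, C → 4; maximin = 4.
Column maxima: X → 10, Y → 8, Z → 11; minimax = 8.
4 ≠ 8, so there is no saddle point; optimal play is mixed.
B is strictly dominated by C, so the attacker never plays it.
Z is strictly dominated by X (it gives the attacker strictly more in every row), so the defender never plays it.
On the remaining 2×2 (A, C vs X, Y):
Let the attacker play A with probability p. Expected payoff against X: 0p + 10(1−p) = −10p + 10; against Y: 8p + 4(1−p) = 4p + 4.
Setting these equal: −10p + 10 = 4p + 4 ⇒ −14p = -6 ⇒ p = 3/7, and the value is (-10)·(3/7) + 10 = 40/7.
For the defender: with q = P(X), equating A's and C's payoffs gives −8q + 8 = 6q + 4 ⇒ q = 2/7.

40/7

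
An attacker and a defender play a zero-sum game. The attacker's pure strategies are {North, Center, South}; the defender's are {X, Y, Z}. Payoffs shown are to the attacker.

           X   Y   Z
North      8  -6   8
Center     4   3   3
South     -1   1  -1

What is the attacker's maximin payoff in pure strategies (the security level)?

Row minima: North → -6, Center → 3, South → -1.
The best of these is 3.

3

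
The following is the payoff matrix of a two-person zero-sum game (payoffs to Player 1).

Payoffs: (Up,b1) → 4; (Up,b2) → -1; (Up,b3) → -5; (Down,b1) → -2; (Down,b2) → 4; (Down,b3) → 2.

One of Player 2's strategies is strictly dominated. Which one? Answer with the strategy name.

b2

b3 holds Player 1's payoff strictly below b2 in every row: -5 < -1, 2 < 4.
So b2 is strictly dominated for Player 2.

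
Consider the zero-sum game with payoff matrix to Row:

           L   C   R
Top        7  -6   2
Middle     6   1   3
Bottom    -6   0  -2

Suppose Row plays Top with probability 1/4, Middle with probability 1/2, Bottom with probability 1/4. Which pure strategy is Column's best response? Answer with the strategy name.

C

If Column plays L, Row's expected payoff is (1/4)·7 + (1/2)·6 + (1/4)·(-6) = 13/4.
If Column plays C, Row's expected payoff is (1/4)·(-6) + (1/2)·1 + (1/4)·0 = -1.
If Column plays R, Row's expected payoff is (1/4)·2 + (1/2)·3 + (1/4)·(-2) = 3/2.
Column minimizes Row's payoff; the smallest is -1, so the best response is C.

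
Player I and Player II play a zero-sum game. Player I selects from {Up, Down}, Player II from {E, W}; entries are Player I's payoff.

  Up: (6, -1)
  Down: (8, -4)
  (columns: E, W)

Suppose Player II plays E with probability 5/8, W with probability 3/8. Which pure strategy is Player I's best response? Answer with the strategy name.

Expected payoff of Up: (5/8)·6 + (3/8)·(-1) = 27/8.
Expected payoff of Down: (5/8)·8 + (3/8)·(-4) = 7/2.
The largest is 7/2, so Player I's best response is Down.

Down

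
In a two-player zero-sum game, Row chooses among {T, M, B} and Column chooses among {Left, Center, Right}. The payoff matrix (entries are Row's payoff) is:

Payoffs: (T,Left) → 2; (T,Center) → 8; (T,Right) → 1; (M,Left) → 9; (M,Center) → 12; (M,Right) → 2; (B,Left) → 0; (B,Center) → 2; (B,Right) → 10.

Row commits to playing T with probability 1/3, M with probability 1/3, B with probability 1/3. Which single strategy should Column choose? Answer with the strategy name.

If Column plays Left, Row's expected payoff is (1/3)·2 + (1/3)·9 + (1/3)·0 = 11/3.
If Column plays Center, Row's expected payoff is (1/3)·8 + (1/3)·12 + (1/3)·2 = 22/3.
If Column plays Right, Row's expected payoff is (1/3)·1 + (1/3)·2 + (1/3)·10 = 13/3.
Column minimizes Row's payoff; the smallest is 11/3, so the best response is Left.

Left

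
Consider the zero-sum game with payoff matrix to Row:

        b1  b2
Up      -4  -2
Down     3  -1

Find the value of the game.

Row minima: Up → -4, Down → -1; maximin = -1.
Column maxima: b1 → 3, b2 → -1; minimax = -1.
Since maximin = minimax = -1, there is a saddle point and the value is -1.

-1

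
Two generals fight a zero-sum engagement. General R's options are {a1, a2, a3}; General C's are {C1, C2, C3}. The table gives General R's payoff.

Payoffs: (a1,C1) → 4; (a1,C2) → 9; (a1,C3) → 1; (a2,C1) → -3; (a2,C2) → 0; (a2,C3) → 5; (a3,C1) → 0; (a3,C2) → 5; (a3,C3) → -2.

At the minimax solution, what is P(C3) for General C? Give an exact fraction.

Row minima: a1 → 1, a2 → -3, a3 → -2; maximin = 1.
Column maxima: C1 → 4, C2 → 9, C3 → 5; minimax = 4.
1 ≠ 4, so there is no saddle point; optimal play is mixed.
a3 is strictly dominated by a1, so General R never plays it.
C2 is strictly dominated by C1 (it gives General R strictly more in every row), so General C never plays it.
On the remaining 2×2 (a1, a2 vs C1, C3):
Let General R play a1 with probability p. Expected payoff against C1: 4p + (-3)(1−p) = 7p − 3; against C3: 1p + 5(1−p) = −4p + 5.
Setting these equal: 7p − 3 = −4p + 5 ⇒ 11p = 8 ⇒ p = 8/11, and the value is (7)·(8/11) − 3 = 23/11.
For General C: with q = P(C1), equating a1's and a2's payoffs gives 3q + 1 = −8q + 5 ⇒ q = 4/11.

7/11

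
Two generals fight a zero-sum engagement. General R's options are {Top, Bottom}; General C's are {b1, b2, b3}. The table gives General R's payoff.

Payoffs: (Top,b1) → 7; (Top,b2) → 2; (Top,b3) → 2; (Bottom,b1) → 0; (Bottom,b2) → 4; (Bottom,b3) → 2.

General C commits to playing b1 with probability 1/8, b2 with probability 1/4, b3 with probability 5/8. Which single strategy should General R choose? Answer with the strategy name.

Top

Expected payoff of Top: (1/8)·7 + (1/4)·2 + (5/8)·2 = 21/8.
Expected payoff of Bottom: (1/8)·0 + (1/4)·4 + (5/8)·2 = 9/4.
The largest is 21/8, so General R's best response is Top.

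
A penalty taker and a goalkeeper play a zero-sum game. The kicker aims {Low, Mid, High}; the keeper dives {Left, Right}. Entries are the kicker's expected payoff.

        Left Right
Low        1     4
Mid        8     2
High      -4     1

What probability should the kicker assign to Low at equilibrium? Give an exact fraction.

Row minima: Low → 1, Mid → 2, High → -4; maximin = 2.
Column maxima: Left → 8, Right → 4; minimax = 4.
2 ≠ 4, so there is no saddle point; optimal play is mixed.
High is strictly dominated by Low, so the kicker never plays it.
On the remaining 2×2 (Low, Mid vs Left, Right):
Let the kicker play Low with probability p. Expected payoff against Left: 1p + 8(1−p) = −7p + 8; against Right: 4p + 2(1−p) = 2p + 2.
Setting these equal: −7p + 8 = 2p + 2 ⇒ −9p = -6 ⇒ p = 2/3, and the value is (-7)·(2/3) + 8 = 10/3.
For the keeper: with q = P(Left), equating Low's and Mid's payoffs gives −3q + 4 = 6q + 2 ⇒ q = 2/9.

2/3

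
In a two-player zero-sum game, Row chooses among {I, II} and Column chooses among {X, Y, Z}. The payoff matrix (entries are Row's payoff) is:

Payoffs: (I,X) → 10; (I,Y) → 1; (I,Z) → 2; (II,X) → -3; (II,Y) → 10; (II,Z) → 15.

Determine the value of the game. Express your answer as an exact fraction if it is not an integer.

Row minima: I → 1, II → -3; maximin = 1.
Column maxima: X → 10, Y → 10, Z → 15; minimax = 10.
1 ≠ 10, so there is no saddle point; optimal play is mixed.
Z is strictly dominated by Y (it gives Row strictly more in every row), so Column never plays it.
On the remaining 2×2 (I, II vs X, Y):
Let Row play I with probability p. Expected payoff against X: 10p + (-3)(1−p) = 13p − 3; against Y: 1p + 10(1−p) = −9p + 10.
Setting these equal: 13p − 3 = −9p + 10 ⇒ 22p = 13 ⇒ p = 13/22, and the value is (13)·(13/22) − 3 = 103/22.
For Column: with q = P(X), equating I's and II's payoffs gives 9q + 1 = −13q + 10 ⇒ q = 9/22.

103/22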